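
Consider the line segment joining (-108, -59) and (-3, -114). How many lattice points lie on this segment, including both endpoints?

6

The number of lattice points on a segment between lattice points is gcd(|Δx|,|Δy|) + 1 = gcd(105,55) + 1 = 5 + 1 = 6.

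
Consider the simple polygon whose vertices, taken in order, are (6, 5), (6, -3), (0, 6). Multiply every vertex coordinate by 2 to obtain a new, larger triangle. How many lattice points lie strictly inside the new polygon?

By the shoelace formula, twice the signed area is |(6·(-3) − 6·5) + (6·6 − 0·(-3)) + (0·5 − 6·6)| = 48, so the area is 24.
Along each edge there are gcd(|Δx|,|Δy|)+1 lattice points, so counting each shared vertex once the boundary has gcd(0,8) + gcd(6,9) + gcd(6,1) = 8+3+1 = 12.
Scaling by 2 multiplies the area by 2² = 4 (so the new area is 96) and multiplies the boundary lattice-point count by 2, giving 24.
By Pick's theorem, the interior count of the dilated polygon is 96 − 24/2 + 1 = 85.

85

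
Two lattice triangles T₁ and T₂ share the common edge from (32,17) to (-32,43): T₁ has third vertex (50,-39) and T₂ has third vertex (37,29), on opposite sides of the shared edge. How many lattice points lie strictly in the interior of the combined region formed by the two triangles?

1965

The union is the simple quadrilateral with vertices (32,17), (50,-39), (-32,43), (37,29) in order.
By the shoelace formula, twice the signed area is |[32·(-39) − 50·17] + [50·43 − (-32)·(-39)] + [(-32)·29 − 37·43] + [37·17 − 32·29]| = 4014, so the area is 2007.
Summing gcd(|Δx|,|Δy|) over the edges gives the boundary count: gcd(18,56) + gcd(82,82) + gcd(69,14) + gcd(5,12) = 2+82+1+1 = 86.
By Pick's theorem I = A − B/2 + 1 = 2007 − 86/2 + 1 = 1965.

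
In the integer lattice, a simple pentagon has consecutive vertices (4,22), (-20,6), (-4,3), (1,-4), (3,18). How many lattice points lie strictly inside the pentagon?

227

By the shoelace formula, twice the signed area is |(4·6 − (-20)·22) + ((-20)·3 − (-4)·6) + ((-4)·(-4) − 1·3) + (1·18 − 3·(-4)) + (3·22 − 4·18)| = 465, so the area is 465/2.
Along each edge there are gcd(|Δx|,|Δy|)+1 lattice points, so counting each shared vertex once the boundary has gcd(24,16) + gcd(16,3) + gcd(5,7) + gcd(2,22) + gcd(1,4) = 8+1+1+2+1 = 13.
By Pick's theorem A = I + B/2 − 1, so I = 465/2 − 13/2 + 1 = 227.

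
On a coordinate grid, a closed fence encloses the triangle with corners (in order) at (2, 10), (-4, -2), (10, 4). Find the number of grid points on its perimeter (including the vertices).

10

Summing gcd(|Δx|,|Δy|) over the edges gives the boundary count: gcd(6,12) + gcd(14,6) + gcd(8,6) = 6+2+2 = 10.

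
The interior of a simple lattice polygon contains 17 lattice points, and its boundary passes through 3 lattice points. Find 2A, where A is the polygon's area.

35

Pick's theorem states A = I + B/2 − 1, so A = 17 + 3/2 − 1 = 35/2.
Hence 2A = 35.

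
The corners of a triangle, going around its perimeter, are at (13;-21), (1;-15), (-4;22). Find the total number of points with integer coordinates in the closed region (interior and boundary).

Using the shoelace formula, 2A = |[13·(-15) − 1·(-21)] + [1·22 − (-4)·(-15)] + [(-4)·(-21) − 13·22]| = 414, so the area is 207.
Along each edge there are gcd(|Δx|,|Δy|)+1 lattice points, so counting each shared vertex once the boundary has gcd(12,6) + gcd(5,37) + gcd(17,43) = 6+1+1 = 8.
Pick's theorem gives I = A − B/2 + 1 = 207 − 8/2 + 1 = 204, so the closed region contains I + B = 204 + 8 = 212 lattice points.

212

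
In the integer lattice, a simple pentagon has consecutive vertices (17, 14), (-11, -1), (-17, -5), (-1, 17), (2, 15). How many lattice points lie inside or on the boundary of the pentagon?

202

Using the shoelace formula, 2A = |(17·(-1) − (-11)·14) + ((-11)·(-5) − (-17)·(-1)) + ((-17)·17 − (-1)·(-5)) + ((-1)·15 − 2·17) + (2·14 − 17·15)| = 395, so the area is 197.5.
The number of boundary lattice points is Σ gcd(|Δx|,|Δy|) = gcd(28,15) + gcd(6,4) + gcd(16,22) + gcd(3,2) + gcd(15,1) = 1+2+2+1+1 = 7.
Pick's theorem gives I = A − B/2 + 1 = 197.5 − 7/2 + 1 = 195, so the closed region contains I + B = 195 + 7 = 202 lattice points.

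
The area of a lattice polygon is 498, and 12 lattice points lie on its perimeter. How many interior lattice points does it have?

493

Pick's theorem A = I + B/2 − 1 rearranges to I = A − B/2 + 1 = 498 − 12/2 + 1 = 493.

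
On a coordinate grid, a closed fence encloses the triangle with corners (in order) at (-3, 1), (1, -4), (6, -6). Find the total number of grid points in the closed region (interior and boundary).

The shoelace formula gives twice the area as |((-3)·(-4) − 1·1) + (1·(-6) − 6·(-4)) + (6·1 − (-3)·(-6))| = 17, so the area is 8.5.
The number of boundary lattice points is Σ gcd(|Δx|,|Δy|) = gcd(4,5) + gcd(5,2) + gcd(9,7) = 1+1+1 = 3.
Pick's theorem gives I = A − B/2 + 1 = 8.5 − 3/2 + 1 = 8, so the closed region contains I + B = 8 + 3 = 11 lattice points.

11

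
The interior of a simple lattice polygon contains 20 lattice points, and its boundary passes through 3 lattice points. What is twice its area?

41

Pick's theorem states A = I + B/2 − 1, so A = 20 + 3/2 − 1 = 41/2.
Hence 2A = 41.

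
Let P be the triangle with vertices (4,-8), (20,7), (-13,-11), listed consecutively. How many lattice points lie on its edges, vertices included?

The number of boundary lattice points is Σ gcd(|Δx|,|Δy|) = gcd(16,15) + gcd(33,18) + gcd(17,3) = 1+3+1 = 5.

5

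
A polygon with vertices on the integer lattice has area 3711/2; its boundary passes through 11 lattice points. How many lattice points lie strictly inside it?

From Pick's theorem, I = A − B/2 + 1 = 3711/2 − 11/2 + 1 = 1851.

1851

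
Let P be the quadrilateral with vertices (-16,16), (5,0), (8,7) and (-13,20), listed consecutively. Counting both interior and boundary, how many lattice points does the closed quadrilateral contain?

162

Using the shoelace formula, 2A = |((-16)·0 − 5·16) + (5·7 − 8·0) + (8·20 − (-13)·7) + ((-13)·16 − (-16)·20)| = 318, so the area is 159.
Summing gcd(|Δx|,|Δy|) over the edges gives the boundary count: gcd(21,16) + gcd(3,7) + gcd(21,13) + gcd(3,4) = 1+1+1+1 = 4.
Pick's theorem gives I = A − B/2 + 1 = 159 − 4/2 + 1 = 158, so the closed region contains I + B = 158 + 4 = 162 lattice points.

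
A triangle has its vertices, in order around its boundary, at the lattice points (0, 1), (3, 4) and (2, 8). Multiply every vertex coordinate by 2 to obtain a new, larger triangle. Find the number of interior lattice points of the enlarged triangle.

By the shoelace formula, twice the signed area is |(0·4 − 3·1) + (3·8 − 2·4) + (2·1 − 0·8)| = 15, so the area is 7.5.
Along each edge there are gcd(|Δx|,|Δy|)+1 lattice points, so counting each shared vertex once the boundary has gcd(3,3) + gcd(1,4) + gcd(2,7) = 3+1+1 = 5.
Scaling by 2 multiplies the area by 2² = 4 (so the new area is 30) and multiplies the boundary lattice-point count by 2, giving 10.
By Pick's theorem, the interior count of the dilated polygon is 30 − 10/2 + 1 = 26.

26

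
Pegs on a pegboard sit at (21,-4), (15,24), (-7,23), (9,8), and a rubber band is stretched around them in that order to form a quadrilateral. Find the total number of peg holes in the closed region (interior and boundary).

Using the shoelace formula, 2A = |[21·24 − 15·(-4)] + [15·23 − (-7)·24] + [(-7)·8 − 9·23] + [9·(-4) − 21·8]| = 610, so the area is 305.
Summing gcd(|Δx|,|Δy|) over the edges gives the boundary count: gcd(6,28) + gcd(22,1) + gcd(16,15) + gcd(12,12) = 2+1+1+12 = 16.
Pick's theorem gives I = A − B/2 + 1 = 305 − 16/2 + 1 = 298, so the closed region contains I + B = 298 + 16 = 314 lattice points.

314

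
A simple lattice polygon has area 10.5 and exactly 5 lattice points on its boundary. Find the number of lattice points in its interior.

9

From Pick's theorem, I = A − B/2 + 1 = 10.5 − 5/2 + 1 = 9.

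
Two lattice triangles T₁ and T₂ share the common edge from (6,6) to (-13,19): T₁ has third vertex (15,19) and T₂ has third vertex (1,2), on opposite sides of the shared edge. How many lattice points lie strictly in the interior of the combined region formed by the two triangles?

238

The union is the simple quadrilateral with vertices (6,6), (15,19), (-13,19), (1,2) in order.
Using the shoelace formula, 2A = |[6·19 − 15·6] + [15·19 − (-13)·19] + [(-13)·2 − 1·19] + [1·6 − 6·2]| = 505, so the area is 252.5.
Along each edge there are gcd(|Δx|,|Δy|)+1 lattice points, so counting each shared vertex once the boundary has gcd(9,13) + gcd(28,0) + gcd(14,17) + gcd(5,4) = 1+28+1+1 = 31.
By Pick's theorem I = A − B/2 + 1 = 252.5 − 31/2 + 1 = 238.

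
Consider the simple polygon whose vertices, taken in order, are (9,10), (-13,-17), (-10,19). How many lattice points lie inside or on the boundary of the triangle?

359

The shoelace formula gives twice the area as |(9·(-17) − (-13)·10) + ((-13)·19 − (-10)·(-17)) + ((-10)·10 − 9·19)| = 711, so the area is 711/2.
Summing gcd(|Δx|,|Δy|) over the edges gives the boundary count: gcd(22,27) + gcd(3,36) + gcd(19,9) = 1+3+1 = 5.
Pick's theorem gives I = A − B/2 + 1 = 711/2 − 5/2 + 1 = 354, so the closed region contains I + B = 354 + 5 = 359 lattice points.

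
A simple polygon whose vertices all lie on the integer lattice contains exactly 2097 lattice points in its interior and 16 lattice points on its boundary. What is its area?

2104

Pick's theorem states A = I + B/2 − 1, so A = 2097 + 16/2 − 1 = 2104.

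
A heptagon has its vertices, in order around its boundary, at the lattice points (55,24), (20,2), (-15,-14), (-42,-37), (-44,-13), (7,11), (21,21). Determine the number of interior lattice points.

By the shoelace formula, twice the signed area is |[55·2 − 20·24] + [20·(-14) − (-15)·2] + [(-15)·(-37) − (-42)·(-14)] + [(-42)·(-13) − (-44)·(-37)] + [(-44)·11 − 7·(-13)] + [7·21 − 21·11] + [21·24 − 55·21]| = 2863, so the area is 2863/2.
The number of boundary lattice points is Σ gcd(|Δx|,|Δy|) = gcd(35,22) + gcd(35,16) + gcd(27,23) + gcd(2,24) + gcd(51,24) + gcd(14,10) + gcd(34,3) = 1+1+1+2+3+2+1 = 11.
Pick's theorem gives I = A − B/2 + 1 = 2863/2 − 11/2 + 1 = 1427.

1427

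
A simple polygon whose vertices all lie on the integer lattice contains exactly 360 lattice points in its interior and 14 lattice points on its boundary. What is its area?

By Pick's theorem, A = I + B/2 − 1 = 360 + 14/2 − 1 = 366.

366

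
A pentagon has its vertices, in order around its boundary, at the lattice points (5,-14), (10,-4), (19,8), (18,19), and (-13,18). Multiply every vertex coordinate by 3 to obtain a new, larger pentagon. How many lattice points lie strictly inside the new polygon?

The shoelace formula gives twice the area as |[5·(-4) − 10·(-14)] + [10·8 − 19·(-4)] + [19·19 − 18·8] + [18·18 − (-13)·19] + [(-13)·(-14) − 5·18]| = 1156, so the area is 578.
The number of boundary lattice points is Σ gcd(|Δx|,|Δy|) = gcd(5,10) + gcd(9,12) + gcd(1,11) + gcd(31,1) + gcd(18,32) = 5+3+1+1+2 = 12.
Scaling by 3 multiplies the area by 3² = 9 (so the new area is 5202) and multiplies the boundary lattice-point count by 3, giving 36.
By Pick's theorem, the interior count of the dilated polygon is 5202 − 36/2 + 1 = 5185.

5185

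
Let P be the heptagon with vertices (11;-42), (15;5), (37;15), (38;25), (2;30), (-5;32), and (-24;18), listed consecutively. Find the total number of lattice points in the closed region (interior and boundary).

By the shoelace formula, twice the signed area is |[11·5 − 15·(-42)] + [15·15 − 37·5] + [37·25 − 38·15] + [38·30 − 2·25] + [2·32 − (-5)·30] + [(-5)·18 − (-24)·32] + [(-24)·(-42) − 11·18]| = 3872, so the area is 1936.
Along each edge there are gcd(|Δx|,|Δy|)+1 lattice points, so counting each shared vertex once the boundary has gcd(4,47) + gcd(22,10) + gcd(1,10) + gcd(36,5) + gcd(7,2) + gcd(19,14) + gcd(35,60) = 1+2+1+1+1+1+5 = 12.
Pick's theorem gives I = A − B/2 + 1 = 1936 − 12/2 + 1 = 1931, so the closed region contains I + B = 1931 + 12 = 1943 lattice points.

1943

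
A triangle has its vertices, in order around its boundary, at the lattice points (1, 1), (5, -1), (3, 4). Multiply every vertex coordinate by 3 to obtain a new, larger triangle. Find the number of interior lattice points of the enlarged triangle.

The shoelace formula gives twice the area as |(1·(-1) − 5·1) + (5·4 − 3·(-1)) + (3·1 − 1·4)| = 16, so the area is 8.
Summing gcd(|Δx|,|Δy|) over the edges gives the boundary count: gcd(4,2) + gcd(2,5) + gcd(2,3) = 2+1+1 = 4.
Scaling by 3 multiplies the area by 3² = 9 (so the new area is 72) and multiplies the boundary lattice-point count by 3, giving 12.
By Pick's theorem, the interior count of the dilated polygon is 72 − 12/2 + 1 = 67.

67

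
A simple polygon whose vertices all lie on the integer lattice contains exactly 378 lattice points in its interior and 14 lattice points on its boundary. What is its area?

384

Pick's theorem states A = I + B/2 − 1, so A = 378 + 14/2 − 1 = 384.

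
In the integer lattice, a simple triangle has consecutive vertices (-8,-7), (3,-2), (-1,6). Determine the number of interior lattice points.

52

Using the shoelace formula, 2A = |((-8)·(-2) − 3·(-7)) + (3·6 − (-1)·(-2)) + ((-1)·(-7) − (-8)·6)| = 108, so the area is 54.
The number of boundary lattice points is Σ gcd(|Δx|,|Δy|) = gcd(11,5) + gcd(4,8) + gcd(7,13) = 1+4+1 = 6.
Pick's theorem gives I = A − B/2 + 1 = 54 − 6/2 + 1 = 52.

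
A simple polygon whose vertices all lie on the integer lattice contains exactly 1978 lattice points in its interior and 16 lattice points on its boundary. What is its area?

1985

Pick's theorem states A = I + B/2 − 1, so A = 1978 + 16/2 − 1 = 1985.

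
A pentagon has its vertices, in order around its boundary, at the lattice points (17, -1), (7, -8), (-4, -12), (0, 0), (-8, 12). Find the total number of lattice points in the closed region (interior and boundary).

227

By the shoelace formula, twice the signed area is |(17·(-8) − 7·(-1)) + (7·(-12) − (-4)·(-8)) + ((-4)·0 − 0·(-12)) + (0·12 − (-8)·0) + ((-8)·(-1) − 17·12)| = 441, so the area is 441/2.
The number of boundary lattice points is Σ gcd(|Δx|,|Δy|) = gcd(10,7) + gcd(11,4) + gcd(4,12) + gcd(8,12) + gcd(25,13) = 1+1+4+4+1 = 11.
Pick's theorem gives I = A − B/2 + 1 = 441/2 − 11/2 + 1 = 216, so the closed region contains I + B = 216 + 11 = 227 lattice points.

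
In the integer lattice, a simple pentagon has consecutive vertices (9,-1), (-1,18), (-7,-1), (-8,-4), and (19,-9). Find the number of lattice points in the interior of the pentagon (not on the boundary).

By the shoelace formula, twice the signed area is |[9·18 − (-1)·(-1)] + [(-1)·(-1) − (-7)·18] + [(-7)·(-4) − (-8)·(-1)] + [(-8)·(-9) − 19·(-4)] + [19·(-1) − 9·(-9)]| = 518, so the area is 259.
Along each edge there are gcd(|Δx|,|Δy|)+1 lattice points, so counting each shared vertex once the boundary has gcd(10,19) + gcd(6,19) + gcd(1,3) + gcd(27,5) + gcd(10,8) = 1+1+1+1+2 = 6.
Pick's theorem gives I = A − B/2 + 1 = 259 − 6/2 + 1 = 257.

257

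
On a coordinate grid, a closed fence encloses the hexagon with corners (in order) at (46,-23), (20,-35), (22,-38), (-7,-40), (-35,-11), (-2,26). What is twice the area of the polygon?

5691

By the shoelace formula, twice the signed area is |[46·(-35) − 20·(-23)] + [20·(-38) − 22·(-35)] + [22·(-40) − (-7)·(-38)] + [(-7)·(-11) − (-35)·(-40)] + [(-35)·26 − (-2)·(-11)] + [(-2)·(-23) − 46·26]| = 5691, so the area is 5691/2.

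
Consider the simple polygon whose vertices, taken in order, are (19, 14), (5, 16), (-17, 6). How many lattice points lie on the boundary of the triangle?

8

Summing gcd(|Δx|,|Δy|) over the edges gives the boundary count: gcd(14,2) + gcd(22,10) + gcd(36,8) = 2+2+4 = 8.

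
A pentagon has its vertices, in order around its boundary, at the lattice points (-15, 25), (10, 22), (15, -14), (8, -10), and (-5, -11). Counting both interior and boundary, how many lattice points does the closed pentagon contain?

762

By the shoelace formula, twice the signed area is |[(-15)·22 − 10·25] + [10·(-14) − 15·22] + [15·(-10) − 8·(-14)] + [8·(-11) − (-5)·(-10)] + [(-5)·25 − (-15)·(-11)]| = 1516, so the area is 758.
Summing gcd(|Δx|,|Δy|) over the edges gives the boundary count: gcd(25,3) + gcd(5,36) + gcd(7,4) + gcd(13,1) + gcd(10,36) = 1+1+1+1+2 = 6.
Pick's theorem gives I = A − B/2 + 1 = 758 − 6/2 + 1 = 756, so the closed region contains I + B = 756 + 6 = 762 lattice points.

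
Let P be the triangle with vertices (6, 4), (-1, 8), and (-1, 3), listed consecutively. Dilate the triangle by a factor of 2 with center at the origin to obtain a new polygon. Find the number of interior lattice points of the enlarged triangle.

By the shoelace formula, twice the signed area is |[6·8 − (-1)·4] + [(-1)·3 − (-1)·8] + [(-1)·4 − 6·3]| = 35, so the area is 17.5.
Summing gcd(|Δx|,|Δy|) over the edges gives the boundary count: gcd(7,4) + gcd(0,5) + gcd(7,1) = 1+5+1 = 7.
Scaling by 2 multiplies the area by 2² = 4 (so the new area is 70) and multiplies the boundary lattice-point count by 2, giving 14.
By Pick's theorem, the interior count of the dilated polygon is 70 − 14/2 + 1 = 64.

64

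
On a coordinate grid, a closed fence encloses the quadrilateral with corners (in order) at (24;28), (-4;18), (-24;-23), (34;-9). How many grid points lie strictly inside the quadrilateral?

The shoelace formula gives twice the area as |[24·18 − (-4)·28] + [(-4)·(-23) − (-24)·18] + [(-24)·(-9) − 34·(-23)] + [34·28 − 24·(-9)]| = 3234, so the area is 1617.
The number of boundary lattice points is Σ gcd(|Δx|,|Δy|) = gcd(28,10) + gcd(20,41) + gcd(58,14) + gcd(10,37) = 2+1+2+1 = 6.
Pick's theorem gives I = A − B/2 + 1 = 1617 − 6/2 + 1 = 1615.

1615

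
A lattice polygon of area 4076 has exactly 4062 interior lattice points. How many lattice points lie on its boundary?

Pick's theorem gives A = I + B/2 − 1, so B = 2(A − I + 1) = 2(4076 − 4062 + 1) = 30.

30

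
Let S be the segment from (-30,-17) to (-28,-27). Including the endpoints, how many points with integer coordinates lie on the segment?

The number of lattice points on a segment between lattice points is gcd(|Δx|,|Δy|) + 1 = gcd(2,10) + 1 = 2 + 1 = 3.

3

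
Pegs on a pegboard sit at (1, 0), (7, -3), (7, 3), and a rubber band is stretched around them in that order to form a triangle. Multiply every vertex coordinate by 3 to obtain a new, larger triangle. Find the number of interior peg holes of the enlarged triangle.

145

Using the shoelace formula, 2A = |[1·(-3) − 7·0] + [7·3 − 7·(-3)] + [7·0 − 1·3]| = 36, so the area is 18.
The number of boundary lattice points is Σ gcd(|Δx|,|Δy|) = gcd(6,3) + gcd(0,6) + gcd(6,3) = 3+6+3 = 12.
Scaling by 3 multiplies the area by 3² = 9 (so the new area is 162) and multiplies the boundary lattice-point count by 3, giving 36.
By Pick's theorem, the interior count of the dilated polygon is 162 − 36/2 + 1 = 145.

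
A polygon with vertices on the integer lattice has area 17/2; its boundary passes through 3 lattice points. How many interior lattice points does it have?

From Pick's theorem, I = A − B/2 + 1 = 17/2 − 3/2 + 1 = 8.

8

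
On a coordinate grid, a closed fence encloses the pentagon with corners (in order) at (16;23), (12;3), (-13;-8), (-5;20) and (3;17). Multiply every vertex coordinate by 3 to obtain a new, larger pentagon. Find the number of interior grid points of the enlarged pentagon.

4183

The shoelace formula gives twice the area as |(16·3 − 12·23) + (12·(-8) − (-13)·3) + ((-13)·20 − (-5)·(-8)) + ((-5)·17 − 3·20) + (3·23 − 16·17)| = 933, so the area is 933/2.
Along each edge there are gcd(|Δx|,|Δy|)+1 lattice points, so counting each shared vertex once the boundary has gcd(4,20) + gcd(25,11) + gcd(8,28) + gcd(8,3) + gcd(13,6) = 4+1+4+1+1 = 11.
Scaling by 3 multiplies the area by 3² = 9 (so the new area is 4198.5) and multiplies the boundary lattice-point count by 3, giving 33.
By Pick's theorem, the interior count of the dilated polygon is 4198.5 − 33/2 + 1 = 4183.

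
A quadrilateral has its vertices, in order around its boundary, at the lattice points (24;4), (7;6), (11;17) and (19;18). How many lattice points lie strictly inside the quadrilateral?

155

By the shoelace formula, twice the signed area is |[24·6 − 7·4] + [7·17 − 11·6] + [11·18 − 19·17] + [19·4 − 24·18]| = 312, so the area is 156.
Along each edge there are gcd(|Δx|,|Δy|)+1 lattice points, so counting each shared vertex once the boundary has gcd(17,2) + gcd(4,11) + gcd(8,1) + gcd(5,14) = 1+1+1+1 = 4.
By Pick's theorem A = I + B/2 − 1, so I = 156 − 4/2 + 1 = 155.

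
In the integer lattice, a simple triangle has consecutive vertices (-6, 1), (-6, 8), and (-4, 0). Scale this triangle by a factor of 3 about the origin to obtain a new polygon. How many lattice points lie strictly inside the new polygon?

49

Using the shoelace formula, 2A = |[(-6)·8 − (-6)·1] + [(-6)·0 − (-4)·8] + [(-4)·1 − (-6)·0]| = 14, so the area is 7.
Along each edge there are gcd(|Δx|,|Δy|)+1 lattice points, so counting each shared vertex once the boundary has gcd(0,7) + gcd(2,8) + gcd(2,1) = 7+2+1 = 10.
Scaling by 3 multiplies the area by 3² = 9 (so the new area is 63) and multiplies the boundary lattice-point count by 3, giving 30.
By Pick's theorem, the interior count of the dilated polygon is 63 − 30/2 + 1 = 49.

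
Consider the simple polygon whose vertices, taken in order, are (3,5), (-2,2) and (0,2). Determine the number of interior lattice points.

1

Using the shoelace formula, 2A = |[3·2 − (-2)·5] + [(-2)·2 − 0·2] + [0·5 − 3·2]| = 6, so the area is 3.
Summing gcd(|Δx|,|Δy|) over the edges gives the boundary count: gcd(5,3) + gcd(2,0) + gcd(3,3) = 1+2+3 = 6.
By Pick's theorem A = I + B/2 − 1, so I = 3 − 6/2 + 1 = 1.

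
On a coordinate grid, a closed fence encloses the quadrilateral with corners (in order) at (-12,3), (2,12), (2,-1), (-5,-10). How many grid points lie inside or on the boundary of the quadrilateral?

177

The shoelace formula gives twice the area as |((-12)·12 − 2·3) + (2·(-1) − 2·12) + (2·(-10) − (-5)·(-1)) + ((-5)·3 − (-12)·(-10))| = 336, so the area is 168.
Along each edge there are gcd(|Δx|,|Δy|)+1 lattice points, so counting each shared vertex once the boundary has gcd(14,9) + gcd(0,13) + gcd(7,9) + gcd(7,13) = 1+13+1+1 = 16.
Pick's theorem gives I = A − B/2 + 1 = 168 − 16/2 + 1 = 161, so the closed region contains I + B = 161 + 16 = 177 lattice points.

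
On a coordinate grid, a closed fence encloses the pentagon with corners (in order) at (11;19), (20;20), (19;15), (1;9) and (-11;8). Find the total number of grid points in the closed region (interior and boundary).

By the shoelace formula, twice the signed area is |(11·20 − 20·19) + (20·15 − 19·20) + (19·9 − 1·15) + (1·8 − (-11)·9) + ((-11)·19 − 11·8)| = 274, so the area is 137.
The number of boundary lattice points is Σ gcd(|Δx|,|Δy|) = gcd(9,1) + gcd(1,5) + gcd(18,6) + gcd(12,1) + gcd(22,11) = 1+1+6+1+11 = 20.
Pick's theorem gives I = A − B/2 + 1 = 137 − 20/2 + 1 = 128, so the closed region contains I + B = 128 + 20 = 148 lattice points.

148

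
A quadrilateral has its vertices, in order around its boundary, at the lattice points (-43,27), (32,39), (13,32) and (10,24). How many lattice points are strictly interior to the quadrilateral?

Using the shoelace formula, 2A = |[(-43)·39 − 32·27] + [32·32 − 13·39] + [13·24 − 10·32] + [10·27 − (-43)·24]| = 730, so the area is 365.
The number of boundary lattice points is Σ gcd(|Δx|,|Δy|) = gcd(75,12) + gcd(19,7) + gcd(3,8) + gcd(53,3) = 3+1+1+1 = 6.
By Pick's theorem A = I + B/2 − 1, so I = 365 − 6/2 + 1 = 363.

363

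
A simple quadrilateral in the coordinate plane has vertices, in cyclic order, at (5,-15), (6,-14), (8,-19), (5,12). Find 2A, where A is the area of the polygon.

The shoelace formula gives twice the area as |[5·(-14) − 6·(-15)] + [6·(-19) − 8·(-14)] + [8·12 − 5·(-19)] + [5·(-15) − 5·12]| = 74, so the area is 37.

74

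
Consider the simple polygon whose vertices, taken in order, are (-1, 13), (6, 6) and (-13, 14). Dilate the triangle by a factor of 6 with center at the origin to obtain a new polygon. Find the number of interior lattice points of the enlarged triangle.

By the shoelace formula, twice the signed area is |((-1)·6 − 6·13) + (6·14 − (-13)·6) + ((-13)·13 − (-1)·14)| = 77, so the area is 38.5.
Summing gcd(|Δx|,|Δy|) over the edges gives the boundary count: gcd(7,7) + gcd(19,8) + gcd(12,1) = 7+1+1 = 9.
Scaling by 6 multiplies the area by 6² = 36 (so the new area is 1386) and multiplies the boundary lattice-point count by 6, giving 54.
By Pick's theorem, the interior count of the dilated polygon is 1386 − 54/2 + 1 = 1360.

1360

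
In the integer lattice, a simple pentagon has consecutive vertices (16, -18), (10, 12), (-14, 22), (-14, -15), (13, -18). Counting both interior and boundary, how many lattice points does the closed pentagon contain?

916

Using the shoelace formula, 2A = |[16·12 − 10·(-18)] + [10·22 − (-14)·12] + [(-14)·(-15) − (-14)·22] + [(-14)·(-18) − 13·(-15)] + [13·(-18) − 16·(-18)]| = 1779, so the area is 889.5.
Along each edge there are gcd(|Δx|,|Δy|)+1 lattice points, so counting each shared vertex once the boundary has gcd(6,30) + gcd(24,10) + gcd(0,37) + gcd(27,3) + gcd(3,0) = 6+2+37+3+3 = 51.
Pick's theorem gives I = A − B/2 + 1 = 889.5 − 51/2 + 1 = 865, so the closed region contains I + B = 865 + 51 = 916 lattice points.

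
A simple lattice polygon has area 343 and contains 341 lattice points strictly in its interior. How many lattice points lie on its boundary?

6

Pick's theorem gives A = I + B/2 − 1, so B = 2(A − I + 1) = 2(343 − 341 + 1) = 6.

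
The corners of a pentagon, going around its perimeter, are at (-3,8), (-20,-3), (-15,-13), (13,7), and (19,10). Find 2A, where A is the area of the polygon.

By the shoelace formula, twice the signed area is |((-3)·(-3) − (-20)·8) + ((-20)·(-13) − (-15)·(-3)) + ((-15)·7 − 13·(-13)) + (13·10 − 19·7) + (19·8 − (-3)·10)| = 627, so the area is 627/2.

627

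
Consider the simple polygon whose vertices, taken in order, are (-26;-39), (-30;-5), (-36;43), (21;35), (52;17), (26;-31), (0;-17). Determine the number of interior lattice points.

4530

By the shoelace formula, twice the signed area is |((-26)·(-5) − (-30)·(-39)) + ((-30)·43 − (-36)·(-5)) + ((-36)·35 − 21·43) + (21·17 − 52·35) + (52·(-31) − 26·17) + (26·(-17) − 0·(-31)) + (0·(-39) − (-26)·(-17))| = 9074, so the area is 4537.
Along each edge there are gcd(|Δx|,|Δy|)+1 lattice points, so counting each shared vertex once the boundary has gcd(4,34) + gcd(6,48) + gcd(57,8) + gcd(31,18) + gcd(26,48) + gcd(26,14) + gcd(26,22) = 2+6+1+1+2+2+2 = 16.
Pick's theorem gives I = A − B/2 + 1 = 4537 − 16/2 + 1 = 4530.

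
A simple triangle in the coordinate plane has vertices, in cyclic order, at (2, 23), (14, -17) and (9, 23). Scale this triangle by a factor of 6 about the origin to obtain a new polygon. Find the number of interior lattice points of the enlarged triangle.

4993

By the shoelace formula, twice the signed area is |[2·(-17) − 14·23] + [14·23 − 9·(-17)] + [9·23 − 2·23]| = 280, so the area is 140.
The number of boundary lattice points is Σ gcd(|Δx|,|Δy|) = gcd(12,40) + gcd(5,40) + gcd(7,0) = 4+5+7 = 16.
Scaling by 6 multiplies the area by 6² = 36 (so the new area is 5040) and multiplies the boundary lattice-point count by 6, giving 96.
By Pick's theorem, the interior count of the dilated polygon is 5040 − 96/2 + 1 = 4993.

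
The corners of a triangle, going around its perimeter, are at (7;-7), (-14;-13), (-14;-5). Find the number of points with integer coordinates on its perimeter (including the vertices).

12

The number of boundary lattice points is Σ gcd(|Δx|,|Δy|) = gcd(21,6) + gcd(0,8) + gcd(21,2) = 3+8+1 = 12.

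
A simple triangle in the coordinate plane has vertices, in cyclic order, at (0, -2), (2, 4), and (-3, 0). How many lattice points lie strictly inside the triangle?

Using the shoelace formula, 2A = |(0·4 − 2·(-2)) + (2·0 − (-3)·4) + ((-3)·(-2) − 0·0)| = 22, so the area is 11.
Along each edge there are gcd(|Δx|,|Δy|)+1 lattice points, so counting each shared vertex once the boundary has gcd(2,6) + gcd(5,4) + gcd(3,2) = 2+1+1 = 4.
Pick's theorem gives I = A − B/2 + 1 = 11 − 4/2 + 1 = 10.

10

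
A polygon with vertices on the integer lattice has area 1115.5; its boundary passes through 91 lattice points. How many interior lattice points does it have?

1071

Pick's theorem A = I + B/2 − 1 rearranges to I = A − B/2 + 1 = 1115.5 − 91/2 + 1 = 1071.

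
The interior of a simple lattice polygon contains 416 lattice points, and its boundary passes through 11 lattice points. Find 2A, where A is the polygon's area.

841

By Pick's theorem, A = I + B/2 − 1 = 416 + 11/2 − 1 = 841/2.
Hence 2A = 841.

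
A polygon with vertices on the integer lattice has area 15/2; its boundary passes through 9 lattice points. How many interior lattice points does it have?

From Pick's theorem, I = A − B/2 + 1 = 15/2 − 9/2 + 1 = 4.

4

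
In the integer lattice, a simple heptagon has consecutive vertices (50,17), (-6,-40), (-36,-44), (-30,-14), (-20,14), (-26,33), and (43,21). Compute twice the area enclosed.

The shoelace formula gives twice the area as |[50·(-40) − (-6)·17] + [(-6)·(-44) − (-36)·(-40)] + [(-36)·(-14) − (-30)·(-44)] + [(-30)·14 − (-20)·(-14)] + [(-20)·33 − (-26)·14] + [(-26)·21 − 43·33] + [43·17 − 50·21]| = 7170, so the area is 3585.

7170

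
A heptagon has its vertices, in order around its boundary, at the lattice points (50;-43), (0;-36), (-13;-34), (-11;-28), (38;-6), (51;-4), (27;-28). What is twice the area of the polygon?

Using the shoelace formula, 2A = |(50·(-36) − 0·(-43)) + (0·(-34) − (-13)·(-36)) + ((-13)·(-28) − (-11)·(-34)) + ((-11)·(-6) − 38·(-28)) + (38·(-4) − 51·(-6)) + (51·(-28) − 27·(-4)) + (27·(-43) − 50·(-28))| = 2075, so the area is 2075/2.

2075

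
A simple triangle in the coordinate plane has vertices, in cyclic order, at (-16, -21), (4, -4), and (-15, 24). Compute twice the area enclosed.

Using the shoelace formula, 2A = |[(-16)·(-4) − 4·(-21)] + [4·24 − (-15)·(-4)] + [(-15)·(-21) − (-16)·24]| = 883, so the area is 441.5.

883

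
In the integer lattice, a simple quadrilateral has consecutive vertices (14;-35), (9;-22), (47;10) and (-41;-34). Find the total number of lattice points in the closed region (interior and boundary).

952

By the shoelace formula, twice the signed area is |(14·(-22) − 9·(-35)) + (9·10 − 47·(-22)) + (47·(-34) − (-41)·10) + ((-41)·(-35) − 14·(-34))| = 1854, so the area is 927.
Along each edge there are gcd(|Δx|,|Δy|)+1 lattice points, so counting each shared vertex once the boundary has gcd(5,13) + gcd(38,32) + gcd(88,44) + gcd(55,1) = 1+2+44+1 = 48.
Pick's theorem gives I = A − B/2 + 1 = 927 − 48/2 + 1 = 904, so the closed region contains I + B = 904 + 48 = 952 lattice points.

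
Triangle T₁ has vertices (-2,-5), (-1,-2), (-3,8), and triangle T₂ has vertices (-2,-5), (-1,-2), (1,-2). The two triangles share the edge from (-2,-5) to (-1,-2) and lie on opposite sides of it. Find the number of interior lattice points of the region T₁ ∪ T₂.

The union is the simple quadrilateral with vertices (-2,-5), (-3,8), (-1,-2), (1,-2) in order.
By the shoelace formula, twice the signed area is |((-2)·8 − (-3)·(-5)) + ((-3)·(-2) − (-1)·8) + ((-1)·(-2) − 1·(-2)) + (1·(-5) − (-2)·(-2))| = 22, so the area is 11.
Summing gcd(|Δx|,|Δy|) over the edges gives the boundary count: gcd(1,13) + gcd(2,10) + gcd(2,0) + gcd(3,3) = 1+2+2+3 = 8.
By Pick's theorem I = A − B/2 + 1 = 11 − 8/2 + 1 = 8.

8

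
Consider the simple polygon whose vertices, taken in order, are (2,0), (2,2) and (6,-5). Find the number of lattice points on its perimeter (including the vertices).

4

Along each edge there are gcd(|Δx|,|Δy|)+1 lattice points, so counting each shared vertex once the boundary has gcd(0,2) + gcd(4,7) + gcd(4,5) = 2+1+1 = 4.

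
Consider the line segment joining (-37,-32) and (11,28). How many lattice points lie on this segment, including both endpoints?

13

The number of lattice points on a segment between lattice points is gcd(|Δx|,|Δy|) + 1 = gcd(48,60) + 1 = 12 + 1 = 13.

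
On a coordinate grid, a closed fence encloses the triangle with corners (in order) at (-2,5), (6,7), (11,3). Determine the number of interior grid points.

The shoelace formula gives twice the area as |[(-2)·7 − 6·5] + [6·3 − 11·7] + [11·5 − (-2)·3]| = 42, so the area is 21.
The number of boundary lattice points is Σ gcd(|Δx|,|Δy|) = gcd(8,2) + gcd(5,4) + gcd(13,2) = 2+1+1 = 4.
By Pick's theorem A = I + B/2 − 1, so I = 21 − 4/2 + 1 = 20.

20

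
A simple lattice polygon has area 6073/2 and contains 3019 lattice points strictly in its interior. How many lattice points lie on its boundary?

Pick's theorem gives A = I + B/2 − 1, so B = 2(A − I + 1) = 2(6073/2 − 3019 + 1) = 37.

37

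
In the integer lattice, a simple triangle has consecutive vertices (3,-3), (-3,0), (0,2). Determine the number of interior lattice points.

9

Using the shoelace formula, 2A = |(3·0 − (-3)·(-3)) + ((-3)·2 − 0·0) + (0·(-3) − 3·2)| = 21, so the area is 21/2.
The number of boundary lattice points is Σ gcd(|Δx|,|Δy|) = gcd(6,3) + gcd(3,2) + gcd(3,5) = 3+1+1 = 5.
By Pick's theorem A = I + B/2 − 1, so I = 21/2 − 5/2 + 1 = 9.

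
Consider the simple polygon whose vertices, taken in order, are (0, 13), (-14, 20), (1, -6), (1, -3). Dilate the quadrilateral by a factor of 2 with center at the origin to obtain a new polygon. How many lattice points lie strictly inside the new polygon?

513

The shoelace formula gives twice the area as |[0·20 − (-14)·13] + [(-14)·(-6) − 1·20] + [1·(-3) − 1·(-6)] + [1·13 − 0·(-3)]| = 262, so the area is 131.
Along each edge there are gcd(|Δx|,|Δy|)+1 lattice points, so counting each shared vertex once the boundary has gcd(14,7) + gcd(15,26) + gcd(0,3) + gcd(1,16) = 7+1+3+1 = 12.
Scaling by 2 multiplies the area by 2² = 4 (so the new area is 524) and multiplies the boundary lattice-point count by 2, giving 24.
By Pick's theorem, the interior count of the dilated polygon is 524 − 24/2 + 1 = 513.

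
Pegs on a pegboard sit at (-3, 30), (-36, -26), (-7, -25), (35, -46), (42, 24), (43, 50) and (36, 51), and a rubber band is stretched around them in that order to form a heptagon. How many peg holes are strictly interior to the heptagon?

4253

Using the shoelace formula, 2A = |((-3)·(-26) − (-36)·30) + ((-36)·(-25) − (-7)·(-26)) + ((-7)·(-46) − 35·(-25)) + (35·24 − 42·(-46)) + (42·50 − 43·24) + (43·51 − 36·50) + (36·30 − (-3)·51)| = 8539, so the area is 8539/2.
The number of boundary lattice points is Σ gcd(|Δx|,|Δy|) = gcd(33,56) + gcd(29,1) + gcd(42,21) + gcd(7,70) + gcd(1,26) + gcd(7,1) + gcd(39,21) = 1+1+21+7+1+1+3 = 35.
By Pick's theorem A = I + B/2 − 1, so I = 8539/2 − 35/2 + 1 = 4253.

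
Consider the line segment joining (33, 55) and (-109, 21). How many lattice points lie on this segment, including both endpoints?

3

The number of lattice points on a segment between lattice points is gcd(|Δx|,|Δy|) + 1 = gcd(142,34) + 1 = 2 + 1 = 3.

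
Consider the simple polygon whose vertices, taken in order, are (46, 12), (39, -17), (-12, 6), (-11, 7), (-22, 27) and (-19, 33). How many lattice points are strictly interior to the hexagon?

1667

By the shoelace formula, twice the signed area is |(46·(-17) − 39·12) + (39·6 − (-12)·(-17)) + ((-12)·7 − (-11)·6) + ((-11)·27 − (-22)·7) + ((-22)·33 − (-19)·27) + ((-19)·12 − 46·33)| = 3340, so the area is 1670.
The number of boundary lattice points is Σ gcd(|Δx|,|Δy|) = gcd(7,29) + gcd(51,23) + gcd(1,1) + gcd(11,20) + gcd(3,6) + gcd(65,21) = 1+1+1+1+3+1 = 8.
Pick's theorem gives I = A − B/2 + 1 = 1670 − 8/2 + 1 = 1667.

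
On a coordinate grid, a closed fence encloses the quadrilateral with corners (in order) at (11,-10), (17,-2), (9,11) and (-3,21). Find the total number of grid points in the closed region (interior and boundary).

191

By the shoelace formula, twice the signed area is |[11·(-2) − 17·(-10)] + [17·11 − 9·(-2)] + [9·21 − (-3)·11] + [(-3)·(-10) − 11·21]| = 374, so the area is 187.
Along each edge there are gcd(|Δx|,|Δy|)+1 lattice points, so counting each shared vertex once the boundary has gcd(6,8) + gcd(8,13) + gcd(12,10) + gcd(14,31) = 2+1+2+1 = 6.
Pick's theorem gives I = A − B/2 + 1 = 187 − 6/2 + 1 = 185, so the closed region contains I + B = 185 + 6 = 191 lattice points.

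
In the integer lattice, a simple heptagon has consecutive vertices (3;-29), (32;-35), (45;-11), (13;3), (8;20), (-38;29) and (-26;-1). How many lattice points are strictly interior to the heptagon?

By the shoelace formula, twice the signed area is |[3·(-35) − 32·(-29)] + [32·(-11) − 45·(-35)] + [45·3 − 13·(-11)] + [13·20 − 8·3] + [8·29 − (-38)·20] + [(-38)·(-1) − (-26)·29] + [(-26)·(-29) − 3·(-1)]| = 5101, so the area is 5101/2.
Along each edge there are gcd(|Δx|,|Δy|)+1 lattice points, so counting each shared vertex once the boundary has gcd(29,6) + gcd(13,24) + gcd(32,14) + gcd(5,17) + gcd(46,9) + gcd(12,30) + gcd(29,28) = 1+1+2+1+1+6+1 = 13.
Pick's theorem gives I = A − B/2 + 1 = 5101/2 − 13/2 + 1 = 2545.

2545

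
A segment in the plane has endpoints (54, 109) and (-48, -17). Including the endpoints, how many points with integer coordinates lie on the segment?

7

The number of lattice points on a segment between lattice points is gcd(|Δx|,|Δy|) + 1 = gcd(102,126) + 1 = 6 + 1 = 7.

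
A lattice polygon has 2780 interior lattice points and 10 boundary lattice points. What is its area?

2784

Pick's theorem states A = I + B/2 − 1, so A = 2780 + 10/2 − 1 = 2784.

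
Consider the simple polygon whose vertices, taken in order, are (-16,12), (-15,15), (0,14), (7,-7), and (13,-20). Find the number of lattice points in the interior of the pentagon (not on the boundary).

Using the shoelace formula, 2A = |[(-16)·15 − (-15)·12] + [(-15)·14 − 0·15] + [0·(-7) − 7·14] + [7·(-20) − 13·(-7)] + [13·12 − (-16)·(-20)]| = 581, so the area is 290.5.
Along each edge there are gcd(|Δx|,|Δy|)+1 lattice points, so counting each shared vertex once the boundary has gcd(1,3) + gcd(15,1) + gcd(7,21) + gcd(6,13) + gcd(29,32) = 1+1+7+1+1 = 11.
By Pick's theorem A = I + B/2 − 1, so I = 290.5 − 11/2 + 1 = 286.

286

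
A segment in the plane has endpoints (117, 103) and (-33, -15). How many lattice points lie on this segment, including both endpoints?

The number of lattice points on a segment between lattice points is gcd(|Δx|,|Δy|) + 1 = gcd(150,118) + 1 = 2 + 1 = 3.

3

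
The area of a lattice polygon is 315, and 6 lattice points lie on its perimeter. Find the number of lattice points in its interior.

313

From Pick's theorem, I = A − B/2 + 1 = 315 − 6/2 + 1 = 313.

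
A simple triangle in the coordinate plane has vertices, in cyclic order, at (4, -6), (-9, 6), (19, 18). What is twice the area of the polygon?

Using the shoelace formula, 2A = |[4·6 − (-9)·(-6)] + [(-9)·18 − 19·6] + [19·(-6) − 4·18]| = 492, so the area is 246.

492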